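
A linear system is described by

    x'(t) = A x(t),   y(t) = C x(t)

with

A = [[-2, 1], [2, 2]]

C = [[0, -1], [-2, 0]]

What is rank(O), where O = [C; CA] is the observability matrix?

CA = [[-2, -2], [4, -2]]
Observability matrix O = [C; CA] = [[0, -1], [-2, 0], [-2, -2], [4, -2]]
Take the 2×2 submatrix of O formed by rows 1, 2: [[0, -1], [-2, 0]]. Its determinant is 0·0 - (-1)·(-2) = 0 - 2 = -2 ≠ 0.
So rank(O) ≥ 2; since O has 2 columns, rank(O) = 2.
rank(O) = 2 = n, so the pair (A, C) is completely observable.

2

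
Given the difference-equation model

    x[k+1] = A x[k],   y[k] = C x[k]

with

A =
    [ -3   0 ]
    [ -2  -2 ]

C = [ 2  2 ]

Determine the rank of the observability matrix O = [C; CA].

CA = [[-10, -4]]
Observability matrix O = [C; CA] = [[2, 2], [-10, -4]]
det(O) = 2·(-4) - 2·(-10) = -8 - (-20) = 12 ≠ 0, so rank(O) = 2.
rank(O) = 2 = n, so the pair (A, C) is completely observable.

2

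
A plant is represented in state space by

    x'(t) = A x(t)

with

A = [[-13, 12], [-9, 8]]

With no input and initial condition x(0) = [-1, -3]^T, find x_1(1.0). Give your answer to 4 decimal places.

det(sI - A) = s^2 - (tr A)s + det A, with tr A = (-13) + 8 = -5 and det A = (-13)·8 - 12·(-9) = -104 - (-108) = 4.
So p(s) = det(sI - A) = s^2 + 5s + 4.
Factor s^2 + 5s + 4: two numbers with sum -5 and product 4 are -1 and -4, so s^2 + 5s + 4 = (s + 1)(s + 4).
Hence p(s) = (s + 1) (s + 4), with roots -4, -1.
The eigenvalues -4, -1 are distinct and real, so A is diagonalisable and x(t) = e^{At} x(0) = V diag(e^{λ_i t}) V^{-1} x(0), where the columns of V are the eigenvectors.
λ = -4: A - (-4)I = [[-9, 12], [-9, 12]]. Row 1 gives (-9)·v1 + 12·v2 = 0, so take v_1 = [4, 3]^T.
λ = -1: A - (-1)I = [[-12, 12], [-9, 9]]. Row 1 gives (-12)·v1 + 12·v2 = 0, so take v_2 = [-1, -1]^T.
V = [v_1 v_2] = [[4, -1], [3, -1]] has det V = -1, so V^{-1} = adj(V)/det V = [[1, -1], [3, -4]].
Modal coordinates z(0) = V^{-1} x(0): 1·(-1) + (-1)·(-3) = 2; 3·(-1) + (-4)·(-3) = 9; so z(0) = [2, 9]^T.
x_1(t) = Σ_i (v_i)_1 · z_i(0) · e^{λ_i t} (row 1 of V times the modal terms).
x_1(1.0) = 4·2·e^{-4·1.0} + (-1)·9·e^{-1·1.0} = 8·0.018316 + (-9)·0.367879 = -3.1644.

-3.1644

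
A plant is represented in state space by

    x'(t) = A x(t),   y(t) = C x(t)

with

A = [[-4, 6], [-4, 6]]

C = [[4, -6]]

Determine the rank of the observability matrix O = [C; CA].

CA = [[8, -12]]
Observability matrix O = [C; CA] = [[4, -6], [8, -12]]
Every row of O is a scalar multiple of row 1 = [4, -6] (multipliers 1, 2), so the rows span a one-dimensional space.
O ≠ 0, hence rank(O) = 1.
rank(O) = 1 < n = 2, so the pair (A, C) is not completely observable.

1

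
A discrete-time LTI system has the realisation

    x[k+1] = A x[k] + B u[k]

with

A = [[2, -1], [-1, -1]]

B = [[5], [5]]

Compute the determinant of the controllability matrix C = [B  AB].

-75

AB = [[5], [-10]]
Controllability matrix C = [B  AB] = [[5, 5], [5, -10]]
det(C) = 5·(-10) - 5·5 = -50 - 25 = -75
Since det(C) ≠ 0, rank(C) = 2 and the system is completely controllable.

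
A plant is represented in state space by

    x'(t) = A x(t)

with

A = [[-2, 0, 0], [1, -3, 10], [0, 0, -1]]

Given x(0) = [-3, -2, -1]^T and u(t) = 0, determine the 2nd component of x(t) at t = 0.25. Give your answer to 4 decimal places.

-2.8794

det(sI - A) = s^3 - (tr A)s^2 + (M11 + M22 + M33)s - det A, where Mii is the 2×2 principal minor of A obtained by deleting row i and column i.
tr A = (-2) + (-3) + (-1) = -6; M11 = (-3)·(-1) - 10·0 = 3 - 0 = 3; M22 = (-2)·(-1) - 0·0 = 2 - 0 = 2; M33 = (-2)·(-3) - 0·1 = 6 - 0 = 6; sum of minors = 11.
det A = (-2)·((-3)·(-1) - 10·0) - 0·(1·(-1) - 10·0) + 0·(1·0 - (-3)·0) = (-2)·3 - 0·(-1) + 0·0 = -6.
So p(s) = det(sI - A) = s^3 + 6s^2 + 11s + 6.
Rational-root test: any integer root divides 6. Testing small divisors, s = -1 works: p(-1) = -1 + 6 + (-11) + 6 = 0, so (s + 1) is a factor.
Dividing, p(s) = (s + 1)(s^2 + 5s + 6).
Factor s^2 + 5s + 6: two numbers with sum -5 and product 6 are -2 and -3, so s^2 + 5s + 6 = (s + 2)(s + 3).
Hence p(s) = (s + 1) (s + 2) (s + 3), with roots -3, -2, -1.
The eigenvalues -3, -2, -1 are distinct and real, so A is diagonalisable and x(t) = e^{At} x(0) = V diag(e^{λ_i t}) V^{-1} x(0), where the columns of V are the eigenvectors.
λ = -3: A - (-3)I = [[1, 0, 0], [1, 0, 10], [0, 0, 2]]. v must be orthogonal to every row; (row 1) × (row 2) = [0, -10, 0], so take v_1 = [0, 1, 0]^T.
λ = -2: A - (-2)I = [[0, 0, 0], [1, -1, 10], [0, 0, 1]]. v must be orthogonal to every row; (row 2) × (row 3) = [-1, -1, 0], so take v_2 = [1, 1, 0]^T.
λ = -1: A - (-1)I = [[-1, 0, 0], [1, -2, 10], [0, 0, 0]]. v must be orthogonal to every row; (row 1) × (row 2) = [0, 10, 2], so take v_3 = [0, 5, 1]^T.
V = [v_1 v_2 v_3] = [[0, 1, 0], [1, 1, 5], [0, 0, 1]] has det V = -1, so V^{-1} = adj(V)/det V = [[-1, 1, -5], [1, 0, 0], [0, 0, 1]].
Modal coordinates z(0) = V^{-1} x(0): (-1)·(-3) + 1·(-2) + (-5)·(-1) = 6; 1·(-3) + 0·(-2) + 0·(-1) = -3; 0·(-3) + 0·(-2) + 1·(-1) = -1; so z(0) = [6, -3, -1]^T.
x_2(t) = Σ_i (v_i)_2 · z_i(0) · e^{λ_i t} (row 2 of V times the modal terms).
x_2(0.25) = 1·6·e^{-3·0.25} + 1·(-3)·e^{-2·0.25} + 5·(-1)·e^{-1·0.25} = 6·0.472367 + (-3)·0.606531 + (-5)·0.778801 = -2.8794.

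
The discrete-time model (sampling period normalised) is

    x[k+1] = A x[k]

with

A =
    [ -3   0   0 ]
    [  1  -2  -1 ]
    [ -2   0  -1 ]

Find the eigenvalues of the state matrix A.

-3, -2, -1

det(zI - A) = z^3 - (tr A)z^2 + (M11 + M22 + M33)z - det A, where Mii is the 2×2 principal minor of A obtained by deleting row i and column i.
tr A = (-3) + (-2) + (-1) = -6; M11 = (-2)·(-1) - (-1)·0 = 2 - 0 = 2; M22 = (-3)·(-1) - 0·(-2) = 3 - 0 = 3; M33 = (-3)·(-2) - 0·1 = 6 - 0 = 6; sum of minors = 11.
det A = (-3)·((-2)·(-1) - (-1)·0) - 0·(1·(-1) - (-1)·(-2)) + 0·(1·0 - (-2)·(-2)) = (-3)·2 - 0·(-3) + 0·(-4) = -6.
So p(z) = det(zI - A) = z^3 + 6z^2 + 11z + 6.
Rational-root test: any integer root divides 6. Testing small divisors, z = -1 works: p(-1) = -1 + 6 + (-11) + 6 = 0, so (z + 1) is a factor.
Dividing, p(z) = (z + 1)(z^2 + 5z + 6).
Factor z^2 + 5z + 6: two numbers with sum -5 and product 6 are -2 and -3, so z^2 + 5z + 6 = (z + 2)(z + 3).
Hence p(z) = (z + 1) (z + 2) (z + 3), with roots -3, -2, -1.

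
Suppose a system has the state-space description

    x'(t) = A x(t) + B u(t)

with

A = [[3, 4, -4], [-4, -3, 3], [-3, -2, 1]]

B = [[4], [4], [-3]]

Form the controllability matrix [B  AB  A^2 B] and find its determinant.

AB = [[40], [-37], [-23]]
A^2B = [[64], [-118], [-69]]
Controllability matrix C = [B  AB  A^2B] = [[4, 40, 64], [4, -37, -118], [-3, -23, -69]]
Expanding along the first row, det(C) = 4·((-37)·(-69) - (-118)·(-23)) - 40·(4·(-69) - (-118)·(-3)) + 64·(4·(-23) - (-37)·(-3)) = 4·(-161) - 40·(-630) + 64·(-203) = 11564
Since det(C) ≠ 0, rank(C) = 3 and the system is completely controllable.

11564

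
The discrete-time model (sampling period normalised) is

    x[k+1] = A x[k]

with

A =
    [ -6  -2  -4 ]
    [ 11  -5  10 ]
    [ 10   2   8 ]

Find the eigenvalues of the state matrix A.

-4, -3, 4

det(zI - A) = z^3 - (tr A)z^2 + (M11 + M22 + M33)z - det A, where Mii is the 2×2 principal minor of A obtained by deleting row i and column i.
tr A = (-6) + (-5) + 8 = -3; M11 = (-5)·8 - 10·2 = -40 - 20 = -60; M22 = (-6)·8 - (-4)·10 = -48 - (-40) = -8; M33 = (-6)·(-5) - (-2)·11 = 30 - (-22) = 52; sum of minors = -16.
det A = (-6)·((-5)·8 - 10·2) - (-2)·(11·8 - 10·10) + (-4)·(11·2 - (-5)·10) = (-6)·(-60) - (-2)·(-12) + (-4)·72 = 48.
So p(z) = det(zI - A) = z^3 + 3z^2 - 16z - 48.
Rational-root test: any integer root divides -48. Testing small divisors, z = -3 works: p(-3) = -27 + 27 + 48 + (-48) = 0, so (z + 3) is a factor.
Dividing, p(z) = (z + 3)(z^2 - 16).
Factor z^2 - 16: two numbers with sum 0 and product -16 are 4 and -4, so z^2 - 16 = (z - 4)(z + 4).
Hence p(z) = (z - 4) (z + 3) (z + 4), with roots -4, -3, 4.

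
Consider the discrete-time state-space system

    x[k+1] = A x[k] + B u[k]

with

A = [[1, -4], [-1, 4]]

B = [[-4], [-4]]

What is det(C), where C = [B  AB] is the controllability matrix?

AB = [[12], [-12]]
Controllability matrix C = [B  AB] = [[-4, 12], [-4, -12]]
det(C) = (-4)·(-12) - 12·(-4) = 48 - (-48) = 96
Since det(C) ≠ 0, rank(C) = 2 and the system is completely controllable.

96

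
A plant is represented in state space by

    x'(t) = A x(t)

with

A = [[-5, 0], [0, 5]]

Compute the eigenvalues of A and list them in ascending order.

-5, 5

det(sI - A) = s^2 - (tr A)s + det A, with tr A = (-5) + 5 = 0 and det A = (-5)·5 - 0·0 = -25 - 0 = -25.
So p(s) = det(sI - A) = s^2 - 25.
Factor s^2 - 25: two numbers with sum 0 and product -25 are 5 and -5, so s^2 - 25 = (s - 5)(s + 5).
Hence p(s) = (s - 5) (s + 5), with roots -5, 5.
At least one eigenvalue has non-negative real part, so the system is not asymptotically stable.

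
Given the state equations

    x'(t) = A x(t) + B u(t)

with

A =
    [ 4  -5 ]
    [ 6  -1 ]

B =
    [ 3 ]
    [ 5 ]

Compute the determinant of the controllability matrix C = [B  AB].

AB = [[-13], [13]]
Controllability matrix C = [B  AB] = [[3, -13], [5, 13]]
det(C) = 3·13 - (-13)·5 = 39 - (-65) = 104
Since det(C) ≠ 0, rank(C) = 2 and the system is completely controllable.

104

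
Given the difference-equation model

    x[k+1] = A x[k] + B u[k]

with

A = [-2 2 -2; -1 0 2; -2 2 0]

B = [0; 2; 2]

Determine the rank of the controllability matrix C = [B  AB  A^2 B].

AB = [[0], [4], [4]]
A^2B = [[0], [8], [8]]
Controllability matrix C = [B  AB  A^2B] = [[0, 0, 0], [2, 4, 8], [2, 4, 8]]
Every column of C is a scalar multiple of column 1 = [0, 2, 2] (multipliers 1, 2, 4), so the columns span a one-dimensional space.
C ≠ 0, hence rank(C) = 1.
rank(C) = 1 < n = 3, so the pair (A, B) is not completely controllable.

1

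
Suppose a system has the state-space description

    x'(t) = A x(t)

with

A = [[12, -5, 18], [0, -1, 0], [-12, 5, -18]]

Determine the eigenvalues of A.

-6, -1, 0

det(sI - A) = s^3 - (tr A)s^2 + (M11 + M22 + M33)s - det A, where Mii is the 2×2 principal minor of A obtained by deleting row i and column i.
tr A = 12 + (-1) + (-18) = -7; M11 = (-1)·(-18) - 0·5 = 18 - 0 = 18; M22 = 12·(-18) - 18·(-12) = -216 - (-216) = 0; M33 = 12·(-1) - (-5)·0 = -12 - 0 = -12; sum of minors = 6.
det A = 12·((-1)·(-18) - 0·5) - (-5)·(0·(-18) - 0·(-12)) + 18·(0·5 - (-1)·(-12)) = 12·18 - (-5)·0 + 18·(-12) = 0.
So p(s) = det(sI - A) = s^3 + 7s^2 + 6s.
The constant term is 0, so p(s) = s(s^2 + 7s + 6).
Factor s^2 + 7s + 6: two numbers with sum -7 and product 6 are -1 and -6, so s^2 + 7s + 6 = (s + 1)(s + 6).
Hence p(s) = s (s + 1) (s + 6), with roots -6, -1, 0.
At least one eigenvalue has non-negative real part, so the system is not asymptotically stable.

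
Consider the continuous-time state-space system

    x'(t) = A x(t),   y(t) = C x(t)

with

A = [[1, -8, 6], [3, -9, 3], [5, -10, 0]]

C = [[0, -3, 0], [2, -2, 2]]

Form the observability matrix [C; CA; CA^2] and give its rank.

CA = [[-9, 27, -9], [6, -18, 6]]
CA^2 = [[27, -81, 27], [-18, 54, -18]]
Observability matrix O = [C; CA; CA^2] = [[0, -3, 0], [2, -2, 2], [-9, 27, -9], [6, -18, 6], [27, -81, 27], [-18, 54, -18]]
The columns c1, c2, c3 of O are linearly dependent: -c1 + c3 = 0 (check each entry), so rank(O) ≤ 2.
The 2×2 minor from rows 1, 2, columns 1, 2 is 0·(-2) - (-3)·2 = 0 - (-6) = 6 ≠ 0, so rank(O) = 2.
rank(O) = 2 < n = 3, so the pair (A, C) is not completely observable.

2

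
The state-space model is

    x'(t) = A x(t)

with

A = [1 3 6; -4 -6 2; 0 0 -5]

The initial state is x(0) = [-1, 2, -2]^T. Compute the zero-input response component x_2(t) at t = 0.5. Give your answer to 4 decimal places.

det(sI - A) = s^3 - (tr A)s^2 + (M11 + M22 + M33)s - det A, where Mii is the 2×2 principal minor of A obtained by deleting row i and column i.
tr A = 1 + (-6) + (-5) = -10; M11 = (-6)·(-5) - 2·0 = 30 - 0 = 30; M22 = 1·(-5) - 6·0 = -5 - 0 = -5; M33 = 1·(-6) - 3·(-4) = -6 - (-12) = 6; sum of minors = 31.
det A = 1·((-6)·(-5) - 2·0) - 3·((-4)·(-5) - 2·0) + 6·((-4)·0 - (-6)·0) = 1·30 - 3·20 + 6·0 = -30.
So p(s) = det(sI - A) = s^3 + 10s^2 + 31s + 30.
Rational-root test: any integer root divides 30. Testing small divisors, s = -2 works: p(-2) = -8 + 40 + (-62) + 30 = 0, so (s + 2) is a factor.
Dividing, p(s) = (s + 2)(s^2 + 8s + 15).
Factor s^2 + 8s + 15: two numbers with sum -8 and product 15 are -3 and -5, so s^2 + 8s + 15 = (s + 3)(s + 5).
Hence p(s) = (s + 2) (s + 3) (s + 5), with roots -5, -3, -2.
The eigenvalues -5, -3, -2 are distinct and real, so A is diagonalisable and x(t) = e^{At} x(0) = V diag(e^{λ_i t}) V^{-1} x(0), where the columns of V are the eigenvectors.
λ = -5: A - (-5)I = [[6, 3, 6], [-4, -1, 2], [0, 0, 0]]. v must be orthogonal to every row; (row 1) × (row 2) = [12, -36, 6], so take v_1 = [2, -6, 1]^T.
λ = -3: A - (-3)I = [[4, 3, 6], [-4, -3, 2], [0, 0, -2]]. v must be orthogonal to every row; (row 1) × (row 2) = [24, -32, 0], so take v_2 = [3, -4, 0]^T.
λ = -2: A - (-2)I = [[3, 3, 6], [-4, -4, 2], [0, 0, -3]]. v must be orthogonal to every row; (row 1) × (row 2) = [30, -30, 0], so take v_3 = [-1, 1, 0]^T.
V = [v_1 v_2 v_3] = [[2, 3, -1], [-6, -4, 1], [1, 0, 0]] has det V = -1, so V^{-1} = adj(V)/det V = [[0, 0, 1], [-1, -1, -4], [-4, -3, -10]].
Modal coordinates z(0) = V^{-1} x(0): 0·(-1) + 0·2 + 1·(-2) = -2; (-1)·(-1) + (-1)·2 + (-4)·(-2) = 7; (-4)·(-1) + (-3)·2 + (-10)·(-2) = 18; so z(0) = [-2, 7, 18]^T.
x_2(t) = Σ_i (v_i)_2 · z_i(0) · e^{λ_i t} (row 2 of V times the modal terms).
x_2(0.5) = (-6)·(-2)·e^{-5·0.5} + (-4)·7·e^{-3·0.5} + 1·18·e^{-2·0.5} = 12·0.082085 + (-28)·0.223130 + 18·0.367879 = 1.3592.

1.3592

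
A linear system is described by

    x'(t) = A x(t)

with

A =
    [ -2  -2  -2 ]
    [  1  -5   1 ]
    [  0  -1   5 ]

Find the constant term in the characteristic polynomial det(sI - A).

Expand det(sI - A) for the 3×3 matrix.
p(s) = s^3 + 2s^2 - 22s - 60.
(Check: constant term = det(-A) = (-1)^3 det A = -60; coefficient of s^2 = -tr A = 2.)
The constant term is -60.

-60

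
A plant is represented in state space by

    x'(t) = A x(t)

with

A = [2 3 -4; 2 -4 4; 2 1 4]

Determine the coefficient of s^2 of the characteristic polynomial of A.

Expand det(sI - A) for the 3×3 matrix.
p(s) = s^3 - 2s^2 - 18s + 80.
(Check: constant term = det(-A) = (-1)^3 det A = 80; coefficient of s^2 = -tr A = -2.)
The coefficient of s^2 is -2.

-2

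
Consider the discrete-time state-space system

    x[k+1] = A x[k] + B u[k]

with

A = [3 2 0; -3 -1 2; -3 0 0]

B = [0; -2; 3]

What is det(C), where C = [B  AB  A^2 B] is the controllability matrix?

-240

AB = [[-4], [8], [0]]
A^2B = [[4], [4], [12]]
Controllability matrix C = [B  AB  A^2B] = [[0, -4, 4], [-2, 8, 4], [3, 0, 12]]
Expanding along the first row, det(C) = 0·(8·12 - 4·0) - (-4)·((-2)·12 - 4·3) + 4·((-2)·0 - 8·3) = 0·96 - (-4)·(-36) + 4·(-24) = -240
Since det(C) ≠ 0, rank(C) = 3 and the system is completely controllable.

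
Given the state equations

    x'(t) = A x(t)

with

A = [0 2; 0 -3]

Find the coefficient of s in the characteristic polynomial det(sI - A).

For a 2×2 matrix, det(sI - A) = s^2 - (tr A)s + det A.
tr A = -3, det A = 0.
So p(s) = s^2 + 3s.
The coefficient of s is 3.

3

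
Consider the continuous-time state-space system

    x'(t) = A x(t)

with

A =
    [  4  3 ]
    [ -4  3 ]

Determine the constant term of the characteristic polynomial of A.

24

For a 2×2 matrix, det(sI - A) = s^2 - (tr A)s + det A.
tr A = 7, det A = 24.
So p(s) = s^2 - 7s + 24.
The constant term is 24.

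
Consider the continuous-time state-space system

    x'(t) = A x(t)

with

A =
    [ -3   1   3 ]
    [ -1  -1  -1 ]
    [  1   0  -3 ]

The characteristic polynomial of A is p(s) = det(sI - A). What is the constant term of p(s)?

10

Expand det(sI - A) for the 3×3 matrix.
p(s) = s^3 + 7s^2 + 13s + 10.
(Check: constant term = det(-A) = (-1)^3 det A = 10; coefficient of s^2 = -tr A = 7.)
The constant term is 10.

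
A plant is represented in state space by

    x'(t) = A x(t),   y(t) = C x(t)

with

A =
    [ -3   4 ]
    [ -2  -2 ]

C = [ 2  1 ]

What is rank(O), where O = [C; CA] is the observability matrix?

2

CA = [[-8, 6]]
Observability matrix O = [C; CA] = [[2, 1], [-8, 6]]
det(O) = 2·6 - 1·(-8) = 12 - (-8) = 20 ≠ 0, so rank(O) = 2.
rank(O) = 2 = n, so the pair (A, C) is completely observable.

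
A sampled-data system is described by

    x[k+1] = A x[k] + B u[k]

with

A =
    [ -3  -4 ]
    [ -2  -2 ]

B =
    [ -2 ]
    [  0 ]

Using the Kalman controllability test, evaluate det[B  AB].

AB = [[6], [4]]
Controllability matrix C = [B  AB] = [[-2, 6], [0, 4]]
det(C) = (-2)·4 - 6·0 = -8 - 0 = -8
Since det(C) ≠ 0, rank(C) = 2 and the system is completely controllable.

-8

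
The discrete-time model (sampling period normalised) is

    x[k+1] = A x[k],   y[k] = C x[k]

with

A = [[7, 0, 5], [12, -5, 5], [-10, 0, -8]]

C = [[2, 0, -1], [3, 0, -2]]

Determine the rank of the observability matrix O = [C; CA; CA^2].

CA = [[24, 0, 18], [41, 0, 31]]
CA^2 = [[-12, 0, -24], [-23, 0, -43]]
Observability matrix O = [C; CA; CA^2] = [[2, 0, -1], [3, 0, -2], [24, 0, 18], [41, 0, 31], [-12, 0, -24], [-23, 0, -43]]
Column 2 of O is identically zero, so rank(O) ≤ 2.
The 2×2 minor from rows 1, 2, columns 1, 3 is 2·(-2) - (-1)·3 = -4 - (-3) = -1 ≠ 0, so rank(O) = 2.
rank(O) = 2 < n = 3, so the pair (A, C) is not completely observable.

2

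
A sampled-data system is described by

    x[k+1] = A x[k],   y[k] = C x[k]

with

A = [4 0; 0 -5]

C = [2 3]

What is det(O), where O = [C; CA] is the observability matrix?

-54

CA = [[8, -15]]
Observability matrix O = [C; CA] = [[2, 3], [8, -15]]
det(O) = 2·(-15) - 3·8 = -30 - 24 = -54
Since det(O) ≠ 0, rank(O) = 2 and the system is completely observable.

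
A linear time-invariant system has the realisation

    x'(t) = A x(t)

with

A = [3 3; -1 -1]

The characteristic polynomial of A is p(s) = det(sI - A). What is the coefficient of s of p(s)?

For a 2×2 matrix, det(sI - A) = s^2 - (tr A)s + det A.
tr A = 2, det A = 0.
So p(s) = s^2 - 2s.
The coefficient of s is -2.

-2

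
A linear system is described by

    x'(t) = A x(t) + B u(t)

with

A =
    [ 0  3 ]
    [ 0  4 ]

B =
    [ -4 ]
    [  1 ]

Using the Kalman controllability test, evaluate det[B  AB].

AB = [[3], [4]]
Controllability matrix C = [B  AB] = [[-4, 3], [1, 4]]
det(C) = (-4)·4 - 3·1 = -16 - 3 = -19
Since det(C) ≠ 0, rank(C) = 2 and the system is completely controllable.

-19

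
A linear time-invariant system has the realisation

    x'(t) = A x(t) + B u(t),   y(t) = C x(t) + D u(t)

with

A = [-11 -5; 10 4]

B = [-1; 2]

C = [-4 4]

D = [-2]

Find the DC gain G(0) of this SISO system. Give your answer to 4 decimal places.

G(0) = C(-A)^{-1}B + D = -C A^{-1} B + D.
det A = 6, so A^{-1} = (1/6)·adj(A) = [[2/3, 5/6], [-5/3, -11/6]]
A^{-1} B = [1, -2]^T
C A^{-1} B = -12
G(0) = D - C A^{-1} B = -2 - (-12) = 10

10.0000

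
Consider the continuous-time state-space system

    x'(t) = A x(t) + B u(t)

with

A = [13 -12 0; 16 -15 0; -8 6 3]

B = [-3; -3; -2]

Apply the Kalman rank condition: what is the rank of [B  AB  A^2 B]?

AB = [[-3], [-3], [0]]
A^2B = [[-3], [-3], [6]]
Controllability matrix C = [B  AB  A^2B] = [[-3, -3, -3], [-3, -3, -3], [-2, 0, 6]]
The rows r1, r2, r3 of C are linearly dependent: -r1 + r2 = 0 (check each entry), so rank(C) ≤ 2.
The 2×2 minor from rows 1, 3, columns 1, 2 is (-3)·0 - (-3)·(-2) = 0 - 6 = -6 ≠ 0, so rank(C) = 2.
rank(C) = 2 < n = 3, so the pair (A, B) is not completely controllable.

2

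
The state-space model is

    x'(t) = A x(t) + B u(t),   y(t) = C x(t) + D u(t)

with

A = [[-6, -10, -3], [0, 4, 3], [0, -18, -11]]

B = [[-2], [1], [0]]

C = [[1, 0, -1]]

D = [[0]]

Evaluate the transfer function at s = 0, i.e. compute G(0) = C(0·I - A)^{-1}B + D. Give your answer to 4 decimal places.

G(0) = C(-A)^{-1}B + D = -C A^{-1} B + D.
det A = -60, so A^{-1} = (1/-60)·adj(A) = [[-1/6, 14/15, 3/10], [0, -11/10, -3/10], [0, 9/5, 2/5]]
A^{-1} B = [19/15, -11/10, 9/5]^T
C A^{-1} B = -8/15
G(0) = D - C A^{-1} B = 0 - (-8/15) = 8/15 ≈ 0.5333

0.5333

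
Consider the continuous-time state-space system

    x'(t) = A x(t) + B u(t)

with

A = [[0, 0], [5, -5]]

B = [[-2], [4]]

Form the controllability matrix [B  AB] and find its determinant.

AB = [[0], [-30]]
Controllability matrix C = [B  AB] = [[-2, 0], [4, -30]]
det(C) = (-2)·(-30) - 0·4 = 60 - 0 = 60
Since det(C) ≠ 0, rank(C) = 2 and the system is completely controllable.

60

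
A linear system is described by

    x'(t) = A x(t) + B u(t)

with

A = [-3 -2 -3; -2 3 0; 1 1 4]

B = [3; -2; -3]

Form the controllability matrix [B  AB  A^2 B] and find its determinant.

AB = [[4], [-12], [-11]]
A^2B = [[45], [-44], [-52]]
Controllability matrix C = [B  AB  A^2B] = [[3, 4, 45], [-2, -12, -44], [-3, -11, -52]]
Expanding along the first row, det(C) = 3·((-12)·(-52) - (-44)·(-11)) - 4·((-2)·(-52) - (-44)·(-3)) + 45·((-2)·(-11) - (-12)·(-3)) = 3·140 - 4·(-28) + 45·(-14) = -98
Since det(C) ≠ 0, rank(C) = 3 and the system is completely controllable.

-98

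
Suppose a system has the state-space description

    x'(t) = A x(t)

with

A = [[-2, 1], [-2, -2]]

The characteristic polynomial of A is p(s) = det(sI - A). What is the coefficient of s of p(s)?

4

For a 2×2 matrix, det(sI - A) = s^2 - (tr A)s + det A.
tr A = -4, det A = 6.
So p(s) = s^2 + 4s + 6.
The coefficient of s is 4.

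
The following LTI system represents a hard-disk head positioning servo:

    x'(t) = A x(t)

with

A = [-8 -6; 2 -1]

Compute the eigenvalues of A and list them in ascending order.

det(sI - A) = s^2 - (tr A)s + det A, with tr A = (-8) + (-1) = -9 and det A = (-8)·(-1) - (-6)·2 = 8 - (-12) = 20.
So p(s) = det(sI - A) = s^2 + 9s + 20.
Factor s^2 + 9s + 20: two numbers with sum -9 and product 20 are -4 and -5, so s^2 + 9s + 20 = (s + 4)(s + 5).
Hence p(s) = (s + 4) (s + 5), with roots -5, -4.
All eigenvalues have negative real part, so the system is asymptotically stable.

-5, -4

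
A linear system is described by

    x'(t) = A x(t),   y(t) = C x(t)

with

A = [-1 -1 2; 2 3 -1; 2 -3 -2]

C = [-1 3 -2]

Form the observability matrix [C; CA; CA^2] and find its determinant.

647

CA = [[3, 16, -1]]
CA^2 = [[27, 48, -8]]
Observability matrix O = [C; CA; CA^2] = [[-1, 3, -2], [3, 16, -1], [27, 48, -8]]
Expanding along the first row, det(O) = (-1)·(16·(-8) - (-1)·48) - 3·(3·(-8) - (-1)·27) + (-2)·(3·48 - 16·27) = (-1)·(-80) - 3·3 + (-2)·(-288) = 647
Since det(O) ≠ 0, rank(O) = 3 and the system is completely observable.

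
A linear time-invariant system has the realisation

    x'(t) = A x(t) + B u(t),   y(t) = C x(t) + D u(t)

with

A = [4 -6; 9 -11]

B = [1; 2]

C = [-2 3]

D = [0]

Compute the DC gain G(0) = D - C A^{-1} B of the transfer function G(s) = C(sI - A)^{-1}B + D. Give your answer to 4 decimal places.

G(0) = C(-A)^{-1}B + D = -C A^{-1} B + D.
det A = 10, so A^{-1} = (1/10)·adj(A) = [[-11/10, 3/5], [-9/10, 2/5]]
A^{-1} B = [1/10, -1/10]^T
C A^{-1} B = -1/2
G(0) = D - C A^{-1} B = 0 - (-1/2) = 1/2 ≈ 0.5000

0.5000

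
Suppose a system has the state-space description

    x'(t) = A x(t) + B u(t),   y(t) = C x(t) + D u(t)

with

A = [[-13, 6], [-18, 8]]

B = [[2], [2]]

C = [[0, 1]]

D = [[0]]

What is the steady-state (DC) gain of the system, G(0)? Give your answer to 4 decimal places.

-2.5000

G(0) = C(-A)^{-1}B + D = -C A^{-1} B + D.
det A = 4, so A^{-1} = (1/4)·adj(A) = [[2, -3/2], [9/2, -13/4]]
A^{-1} B = [1, 5/2]^T
C A^{-1} B = 5/2
G(0) = D - C A^{-1} B = 0 - (5/2) = -5/2 ≈ -2.5000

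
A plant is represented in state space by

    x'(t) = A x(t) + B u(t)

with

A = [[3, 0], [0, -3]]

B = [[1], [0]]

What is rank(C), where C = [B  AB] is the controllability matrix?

AB = [[3], [0]]
Controllability matrix C = [B  AB] = [[1, 3], [0, 0]]
Every column of C is a scalar multiple of column 1 = [1, 0] (multipliers 1, 3), so the columns span a one-dimensional space.
C ≠ 0, hence rank(C) = 1.
rank(C) = 1 < n = 2, so the pair (A, B) is not completely controllable.

1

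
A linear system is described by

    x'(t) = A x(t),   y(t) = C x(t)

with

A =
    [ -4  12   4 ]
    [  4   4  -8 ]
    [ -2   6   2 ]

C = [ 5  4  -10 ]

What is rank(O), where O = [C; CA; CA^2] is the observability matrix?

CA = [[16, 16, -32]]
CA^2 = [[64, 64, -128]]
Observability matrix O = [C; CA; CA^2] = [[5, 4, -10], [16, 16, -32], [64, 64, -128]]
The columns c1, c2, c3 of O are linearly dependent: 2·c1 + c3 = 0 (check each entry), so rank(O) ≤ 2.
The 2×2 minor from rows 1, 2, columns 1, 2 is 5·16 - 4·16 = 80 - 64 = 16 ≠ 0, so rank(O) = 2.
rank(O) = 2 < n = 3, so the pair (A, C) is not completely observable.

2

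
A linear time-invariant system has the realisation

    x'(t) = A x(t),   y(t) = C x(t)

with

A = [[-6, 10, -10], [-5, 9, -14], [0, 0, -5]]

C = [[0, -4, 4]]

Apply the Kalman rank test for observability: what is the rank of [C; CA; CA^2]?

CA = [[20, -36, 36]]
CA^2 = [[60, -124, 124]]
Observability matrix O = [C; CA; CA^2] = [[0, -4, 4], [20, -36, 36], [60, -124, 124]]
The columns c1, c2, c3 of O are linearly dependent: c2 + c3 = 0 (check each entry), so rank(O) ≤ 2.
The 2×2 minor from rows 1, 2, columns 1, 2 is 0·(-36) - (-4)·20 = 0 - (-80) = 80 ≠ 0, so rank(O) = 2.
rank(O) = 2 < n = 3, so the pair (A, C) is not completely observable.

2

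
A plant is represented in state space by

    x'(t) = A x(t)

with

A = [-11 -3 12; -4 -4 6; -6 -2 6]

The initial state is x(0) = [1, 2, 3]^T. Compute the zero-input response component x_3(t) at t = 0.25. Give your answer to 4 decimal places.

3.4011

det(sI - A) = s^3 - (tr A)s^2 + (M11 + M22 + M33)s - det A, where Mii is the 2×2 principal minor of A obtained by deleting row i and column i.
tr A = (-11) + (-4) + 6 = -9; M11 = (-4)·6 - 6·(-2) = -24 - (-12) = -12; M22 = (-11)·6 - 12·(-6) = -66 - (-72) = 6; M33 = (-11)·(-4) - (-3)·(-4) = 44 - 12 = 32; sum of minors = 26.
det A = (-11)·((-4)·6 - 6·(-2)) - (-3)·((-4)·6 - 6·(-6)) + 12·((-4)·(-2) - (-4)·(-6)) = (-11)·(-12) - (-3)·12 + 12·(-16) = -24.
So p(s) = det(sI - A) = s^3 + 9s^2 + 26s + 24.
Rational-root test: any integer root divides 24. Testing small divisors, s = -2 works: p(-2) = -8 + 36 + (-52) + 24 = 0, so (s + 2) is a factor.
Dividing, p(s) = (s + 2)(s^2 + 7s + 12).
Factor s^2 + 7s + 12: two numbers with sum -7 and product 12 are -3 and -4, so s^2 + 7s + 12 = (s + 3)(s + 4).
Hence p(s) = (s + 2) (s + 3) (s + 4), with roots -4, -3, -2.
The eigenvalues -4, -3, -2 are distinct and real, so A is diagonalisable and x(t) = e^{At} x(0) = V diag(e^{λ_i t}) V^{-1} x(0), where the columns of V are the eigenvectors.
λ = -4: A - (-4)I = [[-7, -3, 12], [-4, 0, 6], [-6, -2, 10]]. v must be orthogonal to every row; (row 1) × (row 2) = [-18, -6, -12], so take v_1 = [-3, -1, -2]^T.
λ = -3: A - (-3)I = [[-8, -3, 12], [-4, -1, 6], [-6, -2, 9]]. v must be orthogonal to every row; (row 1) × (row 2) = [-6, 0, -4], so take v_2 = [-3, 0, -2]^T.
λ = -2: A - (-2)I = [[-9, -3, 12], [-4, -2, 6], [-6, -2, 8]]. v must be orthogonal to every row; (row 1) × (row 2) = [6, 6, 6], so take v_3 = [-1, -1, -1]^T.
V = [v_1 v_2 v_3] = [[-3, -3, -1], [-1, 0, -1], [-2, -2, -1]] has det V = 1, so V^{-1} = adj(V)/det V = [[-2, -1, 3], [1, 1, -2], [2, 0, -3]].
Modal coordinates z(0) = V^{-1} x(0): (-2)·1 + (-1)·2 + 3·3 = 5; 1·1 + 1·2 + (-2)·3 = -3; 2·1 + 0·2 + (-3)·3 = -7; so z(0) = [5, -3, -7]^T.
x_3(t) = Σ_i (v_i)_3 · z_i(0) · e^{λ_i t} (row 3 of V times the modal terms).
x_3(0.25) = (-2)·5·e^{-4·0.25} + (-2)·(-3)·e^{-3·0.25} + (-1)·(-7)·e^{-2·0.25} = (-10)·0.367879 + 6·0.472367 + 7·0.606531 = 3.4011.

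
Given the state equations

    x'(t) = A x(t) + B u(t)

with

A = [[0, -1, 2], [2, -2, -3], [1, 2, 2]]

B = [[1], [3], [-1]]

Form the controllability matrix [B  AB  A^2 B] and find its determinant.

196

AB = [[-5], [-1], [5]]
A^2B = [[11], [-23], [3]]
Controllability matrix C = [B  AB  A^2B] = [[1, -5, 11], [3, -1, -23], [-1, 5, 3]]
Expanding along the first row, det(C) = 1·((-1)·3 - (-23)·5) - (-5)·(3·3 - (-23)·(-1)) + 11·(3·5 - (-1)·(-1)) = 1·112 - (-5)·(-14) + 11·14 = 196
Since det(C) ≠ 0, rank(C) = 3 and the system is completely controllable.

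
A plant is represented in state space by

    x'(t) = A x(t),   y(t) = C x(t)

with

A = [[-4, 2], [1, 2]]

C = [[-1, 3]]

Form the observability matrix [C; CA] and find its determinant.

-25

CA = [[7, 4]]
Observability matrix O = [C; CA] = [[-1, 3], [7, 4]]
det(O) = (-1)·4 - 3·7 = -4 - 21 = -25
Since det(O) ≠ 0, rank(O) = 2 and the system is completely observable.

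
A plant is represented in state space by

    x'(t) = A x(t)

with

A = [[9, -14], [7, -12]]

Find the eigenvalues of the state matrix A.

-5, 2

det(sI - A) = s^2 - (tr A)s + det A, with tr A = 9 + (-12) = -3 and det A = 9·(-12) - (-14)·7 = -108 - (-98) = -10.
So p(s) = det(sI - A) = s^2 + 3s - 10.
Factor s^2 + 3s - 10: two numbers with sum -3 and product -10 are 2 and -5, so s^2 + 3s - 10 = (s - 2)(s + 5).
Hence p(s) = (s - 2) (s + 5), with roots -5, 2.
At least one eigenvalue has non-negative real part, so the system is not asymptotically stable.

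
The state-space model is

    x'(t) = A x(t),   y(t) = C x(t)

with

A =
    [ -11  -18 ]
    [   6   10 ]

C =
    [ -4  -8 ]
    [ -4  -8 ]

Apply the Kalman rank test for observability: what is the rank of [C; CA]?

1

CA = [[-4, -8], [-4, -8]]
Observability matrix O = [C; CA] = [[-4, -8], [-4, -8], [-4, -8], [-4, -8]]
Every row of O is a scalar multiple of row 1 = [-4, -8] (multipliers 1, 1, 1, 1), so the rows span a one-dimensional space.
O ≠ 0, hence rank(O) = 1.
rank(O) = 1 < n = 2, so the pair (A, C) is not completely observable.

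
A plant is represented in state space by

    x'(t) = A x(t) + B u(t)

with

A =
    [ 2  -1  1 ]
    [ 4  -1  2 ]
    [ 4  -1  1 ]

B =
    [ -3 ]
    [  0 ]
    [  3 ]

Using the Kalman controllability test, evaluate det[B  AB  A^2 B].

432

AB = [[-3], [-6], [-9]]
A^2B = [[-9], [-24], [-15]]
Controllability matrix C = [B  AB  A^2B] = [[-3, -3, -9], [0, -6, -24], [3, -9, -15]]
Expanding along the first row, det(C) = (-3)·((-6)·(-15) - (-24)·(-9)) - (-3)·(0·(-15) - (-24)·3) + (-9)·(0·(-9) - (-6)·3) = (-3)·(-126) - (-3)·72 + (-9)·18 = 432
Since det(C) ≠ 0, rank(C) = 3 and the system is completely controllable.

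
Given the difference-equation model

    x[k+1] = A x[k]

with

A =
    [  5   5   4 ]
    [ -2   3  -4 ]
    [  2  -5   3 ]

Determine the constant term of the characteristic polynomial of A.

Expand det(zI - A) for the 3×3 matrix.
p(z) = z^3 - 11z^2 + 21z + 49.
(Check: constant term = det(-A) = (-1)^3 det A = 49; coefficient of z^2 = -tr A = -11.)
The constant term is 49.

49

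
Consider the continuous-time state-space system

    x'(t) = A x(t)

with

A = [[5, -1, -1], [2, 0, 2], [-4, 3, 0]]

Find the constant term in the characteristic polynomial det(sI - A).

Expand det(sI - A) for the 3×3 matrix.
p(s) = s^3 - 5s^2 - 8s + 28.
(Check: constant term = det(-A) = (-1)^3 det A = 28; coefficient of s^2 = -tr A = -5.)
The constant term is 28.

28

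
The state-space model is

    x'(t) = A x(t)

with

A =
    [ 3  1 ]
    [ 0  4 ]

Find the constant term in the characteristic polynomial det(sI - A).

For a 2×2 matrix, det(sI - A) = s^2 - (tr A)s + det A.
tr A = 7, det A = 12.
So p(s) = s^2 - 7s + 12.
The constant term is 12.

12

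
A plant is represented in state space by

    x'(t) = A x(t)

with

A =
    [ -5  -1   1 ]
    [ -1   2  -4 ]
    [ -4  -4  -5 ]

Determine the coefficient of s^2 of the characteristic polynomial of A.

Expand det(sI - A) for the 3×3 matrix.
p(s) = s^3 + 8s^2 - 8s - 131.
(Check: constant term = det(-A) = (-1)^3 det A = -131; coefficient of s^2 = -tr A = 8.)
The coefficient of s^2 is 8.

8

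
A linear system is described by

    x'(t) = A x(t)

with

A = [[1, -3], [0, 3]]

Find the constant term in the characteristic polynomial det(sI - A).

For a 2×2 matrix, det(sI - A) = s^2 - (tr A)s + det A.
tr A = 4, det A = 3.
So p(s) = s^2 - 4s + 3.
The constant term is 3.

3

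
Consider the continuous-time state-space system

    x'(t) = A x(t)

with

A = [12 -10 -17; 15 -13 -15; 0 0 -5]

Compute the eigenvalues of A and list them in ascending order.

det(sI - A) = s^3 - (tr A)s^2 + (M11 + M22 + M33)s - det A, where Mii is the 2×2 principal minor of A obtained by deleting row i and column i.
tr A = 12 + (-13) + (-5) = -6; M11 = (-13)·(-5) - (-15)·0 = 65 - 0 = 65; M22 = 12·(-5) - (-17)·0 = -60 - 0 = -60; M33 = 12·(-13) - (-10)·15 = -156 - (-150) = -6; sum of minors = -1.
det A = 12·((-13)·(-5) - (-15)·0) - (-10)·(15·(-5) - (-15)·0) + (-17)·(15·0 - (-13)·0) = 12·65 - (-10)·(-75) + (-17)·0 = 30.
So p(s) = det(sI - A) = s^3 + 6s^2 - s - 30.
Rational-root test: any integer root divides -30. Testing small divisors, s = 2 works: p(2) = 8 + 24 + (-2) + (-30) = 0, so (s - 2) is a factor.
Dividing, p(s) = (s - 2)(s^2 + 8s + 15).
Factor s^2 + 8s + 15: two numbers with sum -8 and product 15 are -3 and -5, so s^2 + 8s + 15 = (s + 3)(s + 5).
Hence p(s) = (s - 2) (s + 3) (s + 5), with roots -5, -3, 2.
At least one eigenvalue has non-negative real part, so the system is not asymptotically stable.

-5, -3, 2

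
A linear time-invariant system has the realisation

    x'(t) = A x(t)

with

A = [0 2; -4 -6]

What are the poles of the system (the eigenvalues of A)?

-4, -2

det(sI - A) = s^2 - (tr A)s + det A, with tr A = 0 + (-6) = -6 and det A = 0·(-6) - 2·(-4) = 0 - (-8) = 8.
So p(s) = det(sI - A) = s^2 + 6s + 8.
Factor s^2 + 6s + 8: two numbers with sum -6 and product 8 are -2 and -4, so s^2 + 6s + 8 = (s + 2)(s + 4).
Hence p(s) = (s + 2) (s + 4), with roots -4, -2.
All eigenvalues have negative real part, so the system is asymptotically stable.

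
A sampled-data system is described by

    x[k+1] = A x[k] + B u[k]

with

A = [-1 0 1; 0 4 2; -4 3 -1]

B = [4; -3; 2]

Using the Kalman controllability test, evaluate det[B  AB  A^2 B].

-11787

AB = [[-2], [-8], [-27]]
A^2B = [[-25], [-86], [11]]
Controllability matrix C = [B  AB  A^2B] = [[4, -2, -25], [-3, -8, -86], [2, -27, 11]]
Expanding along the first row, det(C) = 4·((-8)·11 - (-86)·(-27)) - (-2)·((-3)·11 - (-86)·2) + (-25)·((-3)·(-27) - (-8)·2) = 4·(-2410) - (-2)·139 + (-25)·97 = -11787
Since det(C) ≠ 0, rank(C) = 3 and the system is completely controllable.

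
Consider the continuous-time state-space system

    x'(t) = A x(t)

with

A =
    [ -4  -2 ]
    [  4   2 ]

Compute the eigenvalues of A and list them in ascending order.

-2, 0

det(sI - A) = s^2 - (tr A)s + det A, with tr A = (-4) + 2 = -2 and det A = (-4)·2 - (-2)·4 = -8 - (-8) = 0.
So p(s) = det(sI - A) = s^2 + 2s.
Factor s^2 + 2s: two numbers with sum -2 and product 0 are 0 and -2, so s^2 + 2s = s(s + 2).
Hence p(s) = s (s + 2), with roots -2, 0.
At least one eigenvalue has non-negative real part, so the system is not asymptotically stable.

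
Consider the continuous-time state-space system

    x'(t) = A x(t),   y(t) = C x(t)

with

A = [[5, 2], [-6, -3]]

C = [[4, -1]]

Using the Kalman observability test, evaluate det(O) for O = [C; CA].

70

CA = [[26, 11]]
Observability matrix O = [C; CA] = [[4, -1], [26, 11]]
det(O) = 4·11 - (-1)·26 = 44 - (-26) = 70
Since det(O) ≠ 0, rank(O) = 2 and the system is completely observable.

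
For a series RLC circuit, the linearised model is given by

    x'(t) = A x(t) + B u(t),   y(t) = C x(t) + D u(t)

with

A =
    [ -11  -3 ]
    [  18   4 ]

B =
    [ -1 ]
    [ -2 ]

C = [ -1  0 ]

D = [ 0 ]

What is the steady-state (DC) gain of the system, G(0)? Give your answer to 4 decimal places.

G(0) = C(-A)^{-1}B + D = -C A^{-1} B + D.
det A = 10, so A^{-1} = (1/10)·adj(A) = [[2/5, 3/10], [-9/5, -11/10]]
A^{-1} B = [-1, 4]^T
C A^{-1} B = 1
G(0) = D - C A^{-1} B = 0 - (1) = -1

-1.0000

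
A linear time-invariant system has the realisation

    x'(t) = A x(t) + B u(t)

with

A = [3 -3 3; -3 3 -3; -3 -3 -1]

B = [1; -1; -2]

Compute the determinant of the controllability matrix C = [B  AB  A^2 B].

0

AB = [[0], [0], [2]]
A^2B = [[6], [-6], [-2]]
Controllability matrix C = [B  AB  A^2B] = [[1, 0, 6], [-1, 0, -6], [-2, 2, -2]]
Expanding along the first row, det(C) = 1·(0·(-2) - (-6)·2) - 0·((-1)·(-2) - (-6)·(-2)) + 6·((-1)·2 - 0·(-2)) = 1·12 - 0·(-10) + 6·(-2) = 0
Since det(C) = 0, rank(C) < 3 and the system is not completely controllable.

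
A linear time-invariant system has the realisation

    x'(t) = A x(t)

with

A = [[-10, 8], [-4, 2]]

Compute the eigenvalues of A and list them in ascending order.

-6, -2

det(sI - A) = s^2 - (tr A)s + det A, with tr A = (-10) + 2 = -8 and det A = (-10)·2 - 8·(-4) = -20 - (-32) = 12.
So p(s) = det(sI - A) = s^2 + 8s + 12.
Factor s^2 + 8s + 12: two numbers with sum -8 and product 12 are -2 and -6, so s^2 + 8s + 12 = (s + 2)(s + 6).
Hence p(s) = (s + 2) (s + 6), with roots -6, -2.
All eigenvalues have negative real part, so the system is asymptotically stable.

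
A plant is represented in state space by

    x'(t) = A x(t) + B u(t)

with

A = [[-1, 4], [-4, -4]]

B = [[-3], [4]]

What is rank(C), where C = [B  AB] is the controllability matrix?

AB = [[19], [-4]]
Controllability matrix C = [B  AB] = [[-3, 19], [4, -4]]
det(C) = (-3)·(-4) - 19·4 = 12 - 76 = -64 ≠ 0, so rank(C) = 2.
rank(C) = 2 = n, so the pair (A, B) is completely controllable.

2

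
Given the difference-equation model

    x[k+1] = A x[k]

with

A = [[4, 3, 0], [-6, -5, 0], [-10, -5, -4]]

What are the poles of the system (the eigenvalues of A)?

-4, -2, 1

det(zI - A) = z^3 - (tr A)z^2 + (M11 + M22 + M33)z - det A, where Mii is the 2×2 principal minor of A obtained by deleting row i and column i.
tr A = 4 + (-5) + (-4) = -5; M11 = (-5)·(-4) - 0·(-5) = 20 - 0 = 20; M22 = 4·(-4) - 0·(-10) = -16 - 0 = -16; M33 = 4·(-5) - 3·(-6) = -20 - (-18) = -2; sum of minors = 2.
det A = 4·((-5)·(-4) - 0·(-5)) - 3·((-6)·(-4) - 0·(-10)) + 0·((-6)·(-5) - (-5)·(-10)) = 4·20 - 3·24 + 0·(-20) = 8.
So p(z) = det(zI - A) = z^3 + 5z^2 + 2z - 8.
Rational-root test: any integer root divides -8. Testing small divisors, z = 1 works: p(1) = 1 + 5 + 2 + (-8) = 0, so (z - 1) is a factor.
Dividing, p(z) = (z - 1)(z^2 + 6z + 8).
Factor z^2 + 6z + 8: two numbers with sum -6 and product 8 are -2 and -4, so z^2 + 6z + 8 = (z + 2)(z + 4).
Hence p(z) = (z - 1) (z + 2) (z + 4), with roots -4, -2, 1.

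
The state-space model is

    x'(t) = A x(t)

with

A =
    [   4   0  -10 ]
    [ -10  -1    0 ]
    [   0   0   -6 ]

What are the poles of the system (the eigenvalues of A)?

det(sI - A) = s^3 - (tr A)s^2 + (M11 + M22 + M33)s - det A, where Mii is the 2×2 principal minor of A obtained by deleting row i and column i.
tr A = 4 + (-1) + (-6) = -3; M11 = (-1)·(-6) - 0·0 = 6 - 0 = 6; M22 = 4·(-6) - (-10)·0 = -24 - 0 = -24; M33 = 4·(-1) - 0·(-10) = -4 - 0 = -4; sum of minors = -22.
det A = 4·((-1)·(-6) - 0·0) - 0·((-10)·(-6) - 0·0) + (-10)·((-10)·0 - (-1)·0) = 4·6 - 0·60 + (-10)·0 = 24.
So p(s) = det(sI - A) = s^3 + 3s^2 - 22s - 24.
Rational-root test: any integer root divides -24. Testing small divisors, s = -1 works: p(-1) = -1 + 3 + 22 + (-24) = 0, so (s + 1) is a factor.
Dividing, p(s) = (s + 1)(s^2 + 2s - 24).
Factor s^2 + 2s - 24: two numbers with sum -2 and product -24 are 4 and -6, so s^2 + 2s - 24 = (s - 4)(s + 6).
Hence p(s) = (s - 4) (s + 1) (s + 6), with roots -6, -1, 4.
At least one eigenvalue has non-negative real part, so the system is not asymptotically stable.

-6, -1, 4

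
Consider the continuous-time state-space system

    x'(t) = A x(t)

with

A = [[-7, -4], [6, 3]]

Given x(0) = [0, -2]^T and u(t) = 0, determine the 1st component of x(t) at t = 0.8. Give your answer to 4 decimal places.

1.4344

det(sI - A) = s^2 - (tr A)s + det A, with tr A = (-7) + 3 = -4 and det A = (-7)·3 - (-4)·6 = -21 - (-24) = 3.
So p(s) = det(sI - A) = s^2 + 4s + 3.
Factor s^2 + 4s + 3: two numbers with sum -4 and product 3 are -1 and -3, so s^2 + 4s + 3 = (s + 1)(s + 3).
Hence p(s) = (s + 1) (s + 3), with roots -3, -1.
The eigenvalues -3, -1 are distinct and real, so A is diagonalisable and x(t) = e^{At} x(0) = V diag(e^{λ_i t}) V^{-1} x(0), where the columns of V are the eigenvectors.
λ = -3: A - (-3)I = [[-4, -4], [6, 6]]. Row 1 gives (-4)·v1 + (-4)·v2 = 0, so take v_1 = [-1, 1]^T.
λ = -1: A - (-1)I = [[-6, -4], [6, 4]]. Row 1 gives (-6)·v1 + (-4)·v2 = 0, so take v_2 = [2, -3]^T.
V = [v_1 v_2] = [[-1, 2], [1, -3]] has det V = 1, so V^{-1} = adj(V)/det V = [[-3, -2], [-1, -1]].
Modal coordinates z(0) = V^{-1} x(0): (-3)·0 + (-2)·(-2) = 4; (-1)·0 + (-1)·(-2) = 2; so z(0) = [4, 2]^T.
x_1(t) = Σ_i (v_i)_1 · z_i(0) · e^{λ_i t} (row 1 of V times the modal terms).
x_1(0.8) = (-1)·4·e^{-3·0.8} + 2·2·e^{-1·0.8} = (-4)·0.090718 + 4·0.449329 = 1.4344.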